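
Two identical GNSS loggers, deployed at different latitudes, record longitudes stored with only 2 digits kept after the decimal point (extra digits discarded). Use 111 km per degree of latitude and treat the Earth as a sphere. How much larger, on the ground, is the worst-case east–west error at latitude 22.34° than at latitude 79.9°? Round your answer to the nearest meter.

Truncating at 2 decimal places can drop up to a full unit in the last place, so the longitude may be off by as much as 0.01°.
Error at 22.34° = 0.01° × 111000 × cos 22.34° ≈ 1110 × 0.9249 = 1026.7 m.
Error at 79.9° = 0.01° × 111000 × cos 79.9° ≈ 1110 × 0.1754 = 194.66 m.
So the lower-latitude error exceeds the higher by 1026.7 − 194.66 = 832.03 m.

832 meters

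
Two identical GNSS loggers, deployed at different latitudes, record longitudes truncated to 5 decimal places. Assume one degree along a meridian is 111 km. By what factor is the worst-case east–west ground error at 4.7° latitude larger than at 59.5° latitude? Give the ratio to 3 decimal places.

Truncating at 5 decimal places can drop up to a full unit in the last place, so the longitude may be off by as much as 1e-05°.
At 4.7°: 1e-05° × 111000 × cos 4.7° = 1e-05 × 111000 × 0.9966 ≈ 1.1063 m.
Error at 59.5° = 1e-05° × 111000 × cos 59.5° ≈ 1.11 × 0.5075 = 0.56337 m.
The ratio reduces to cos 4.7° / cos 59.5° = 0.9966/0.5075 ≈ 1.9637.

1.964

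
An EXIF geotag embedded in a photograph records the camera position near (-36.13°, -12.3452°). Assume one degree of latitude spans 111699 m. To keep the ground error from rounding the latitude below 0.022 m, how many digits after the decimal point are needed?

7

One degree of latitude covers 111699 m.
N decimal places → at most half a unit in the last place, 0.5 × 10⁻ᴺ° = 111699/2 × 10⁻ᴺ m.
Setting 55849.5 × 10⁻ᴺ ≤ 0.022 gives 10ᴺ ≥ 2.539e+06, i.e. N ≥ 6.40.
At 6 places the error can reach 0.0558 m, but 7 places keeps it to 0.00558 m.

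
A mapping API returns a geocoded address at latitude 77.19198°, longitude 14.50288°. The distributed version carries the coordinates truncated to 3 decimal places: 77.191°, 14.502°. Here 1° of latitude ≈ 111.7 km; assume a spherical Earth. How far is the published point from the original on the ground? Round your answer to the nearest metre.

The latitude changed by +0.00098° and the longitude by +0.00088°.
N–S: 0.00098° × 111700 m/° = 109.466 m.
East–west at this latitude: 0.00088° × 111700 × cos 77.191° ≈ 0.00088 × 24764.1 = 21.7924 m.
Distance: √(109.466² + 21.7924²) ≈ 111.614 m.

112 metres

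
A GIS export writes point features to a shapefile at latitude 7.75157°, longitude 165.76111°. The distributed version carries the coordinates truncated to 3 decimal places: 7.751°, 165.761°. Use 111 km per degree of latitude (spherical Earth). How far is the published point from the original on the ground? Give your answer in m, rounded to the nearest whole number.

64 m

The latitude changed by +0.00057° and the longitude by +0.00011°.
North–south shift: 0.00057 × 111000 = 63.27 m.
East–west at this latitude: 0.00011° × 111000 × cos 7.751° ≈ 0.00011 × 109986 = 12.0984 m.
Distance: √(63.27² + 12.0984²) ≈ 64.4163 m.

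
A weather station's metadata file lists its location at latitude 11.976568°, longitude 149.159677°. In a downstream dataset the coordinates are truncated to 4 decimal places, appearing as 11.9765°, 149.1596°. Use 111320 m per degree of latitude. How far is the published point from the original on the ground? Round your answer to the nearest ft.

The latitude changed by +0.000068° and the longitude by +0.000077°.
North–south shift: 0.000068 × 111320 = 7.56976 m.
E–W at 11.9765°: 0.000077° × 111320 × cos 11.9765° = 0.000077 × 111320 × 0.9782 ≈ 8.38506 m.
Hypotenuse of the two orthogonal shifts: √(7.56976² + 8.38506²) = 11.2965 m.
In feet: 11.2965 m ÷ 0.3048 ≈ 37.062 ft.

37 ft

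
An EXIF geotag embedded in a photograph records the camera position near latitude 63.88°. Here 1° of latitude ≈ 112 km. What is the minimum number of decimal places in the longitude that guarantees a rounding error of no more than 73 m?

3 decimal places

At 63.88° one degree of longitude covers 112000 × cos 63.88° ≈ 112000 × 0.4403 ≈ 49308.3 m.
With N decimal places the half-ulp bound is 0.5·10⁻ᴺ°, or 0.5·10⁻ᴺ × 49308.3 m on the ground.
Setting 24654.1 × 10⁻ᴺ ≤ 73 gives 10ᴺ ≥ 337.7, i.e. N ≥ 2.53.
At 2 places the error can reach 247 m, but 3 places keeps it to 24.7 m.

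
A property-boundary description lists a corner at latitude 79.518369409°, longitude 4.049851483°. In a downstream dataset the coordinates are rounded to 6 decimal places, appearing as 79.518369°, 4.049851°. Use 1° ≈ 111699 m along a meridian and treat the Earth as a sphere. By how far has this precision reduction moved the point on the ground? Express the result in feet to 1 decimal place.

0.2 feet

Δlat = 79.518369409 − 79.518369 = +0.000000409°; Δlon = 4.049851483 − 4.049851 = +0.000000483°.
North–south shift: 0.000000409 × 111699 = 0.0456849 m.
E–W at 79.5184°: 0.000000483° × 111699 × cos 79.5184° = 0.000000483 × 111699 × 0.1819 ≈ 0.00981471 m.
Hypotenuse of the two orthogonal shifts: √(0.0456849² + 0.00981471²) = 0.0467273 m.
Converting: 0.0467273 m × 3.2808 ft/m ≈ 0.1533 ft.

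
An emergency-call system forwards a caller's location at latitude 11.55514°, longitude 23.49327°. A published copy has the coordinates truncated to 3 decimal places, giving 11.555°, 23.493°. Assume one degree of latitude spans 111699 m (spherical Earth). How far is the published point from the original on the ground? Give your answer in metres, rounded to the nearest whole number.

33 metres

Δlat = 11.55514 − 11.555 = +0.00014°; Δlon = 23.49327 − 23.493 = +0.00027°.
N–S: 0.00014° × 111699 m/° = 15.6379 m.
E–W at 11.555°: 0.00027° × 111699 × cos 11.555° = 0.00027 × 111699 × 0.9797 ≈ 29.5475 m.
Distance: √(15.6379² + 29.5475²) ≈ 33.4305 m.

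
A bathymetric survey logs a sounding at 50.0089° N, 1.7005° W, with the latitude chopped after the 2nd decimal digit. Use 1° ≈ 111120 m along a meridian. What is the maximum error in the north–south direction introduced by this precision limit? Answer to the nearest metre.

Truncating at 2 decimal places can drop up to a full unit in the last place, so the latitude may be off by as much as 0.01°.
North–south distance: 0.01° × 111120 m/° = 1111.2 m.

1111 metres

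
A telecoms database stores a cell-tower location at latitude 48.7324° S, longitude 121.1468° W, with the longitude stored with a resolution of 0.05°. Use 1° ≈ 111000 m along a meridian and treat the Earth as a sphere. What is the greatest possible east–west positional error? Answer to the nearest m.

With a 0.05° grid the true value lies within half a step, ±0.05°/2 = ±0.025°, of the stored one.
One degree of longitude at 48.7324° is 111000 × cos 48.7324° ≈ 111000 × 0.6596 = 73213 m.
Maximum E–W displacement: 0.025 × 73213 = 1830.33 m.

1830 m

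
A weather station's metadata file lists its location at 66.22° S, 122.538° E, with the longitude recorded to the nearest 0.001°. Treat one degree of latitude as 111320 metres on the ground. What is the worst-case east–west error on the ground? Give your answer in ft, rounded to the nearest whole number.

Rounding to 3 decimal places leaves the longitude within ±0.0005° of the true value.
Parallels shrink by cos φ, so at 66.22° a degree of longitude is 111320 × 0.4032 ≈ 44887.1 m.
So at most 0.0005° × 44887.1 ≈ 22.4436 m east–west.
Converting: 22.4436 m × 3.2808 ft/m ≈ 73.634 ft.

74 ft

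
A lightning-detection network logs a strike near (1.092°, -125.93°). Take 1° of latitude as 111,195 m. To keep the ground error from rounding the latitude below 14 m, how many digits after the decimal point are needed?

4 decimal places

One degree of latitude covers 111195 m.
Rounding to N decimal places gives at most 0.5 × 10⁻ᴺ degrees of error, i.e. 0.5 × 10⁻ᴺ × 111195 m.
Need 0.5 × 111195 × 10⁻ᴺ ≤ 14 → 10⁻ᴺ ≤ 2.518e-04, so N ≥ 3.60.
N = 3 would give 55.6 m (too coarse); N = 4 gives 5.56 m ≤ 14 m.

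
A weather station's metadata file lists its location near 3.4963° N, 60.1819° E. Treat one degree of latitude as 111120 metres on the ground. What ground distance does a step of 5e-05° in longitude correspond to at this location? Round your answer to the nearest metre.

At 3.4963° a degree of longitude is 111120 × cos 3.4963° ≈ 110913 m, so 5e-05° corresponds to 5.54566 m.

6 metres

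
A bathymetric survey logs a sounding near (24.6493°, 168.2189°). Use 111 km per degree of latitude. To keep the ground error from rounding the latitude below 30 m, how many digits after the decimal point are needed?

One degree of latitude covers 111000 m.
N decimal places → at most half a unit in the last place, 0.5 × 10⁻ᴺ° = 111000/2 × 10⁻ᴺ m.
Need 0.5 × 111000 × 10⁻ᴺ ≤ 30 → 10⁻ᴺ ≤ 5.405e-04, so N ≥ 3.27.
At 3 places the error can reach 55.5 m, but 4 places keeps it to 5.55 m.

4 decimal places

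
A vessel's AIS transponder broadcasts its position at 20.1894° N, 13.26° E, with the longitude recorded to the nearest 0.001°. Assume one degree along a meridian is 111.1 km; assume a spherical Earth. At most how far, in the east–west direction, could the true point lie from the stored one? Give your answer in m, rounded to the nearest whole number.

52 m

Rounding to 3 decimal places leaves the longitude within ±0.0005° of the true value.
One degree of longitude at 20.1894° is 111100 × cos 20.1894° ≈ 111100 × 0.9386 = 104274 m.
East–west error: 0.0005° × 104274 m/° ≈ 52.1368 m.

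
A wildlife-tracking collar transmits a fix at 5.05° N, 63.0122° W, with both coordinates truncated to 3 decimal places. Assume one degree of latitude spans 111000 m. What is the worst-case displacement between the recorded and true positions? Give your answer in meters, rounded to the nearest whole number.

Truncating at 3 decimal places can drop up to a full unit in the last place, so each coordinate may be off by as much as 0.001°.
North–south component: 0.001° × 111000 = 111 m.
E–W at 5.05°: 0.001° × 111000 × cos 5.05° = 0.001 × 111000 × 0.9961 ≈ 110.569 m.
Combining orthogonally: (111² + 110.569²)^½ ≈ 156.673 m.

157 meters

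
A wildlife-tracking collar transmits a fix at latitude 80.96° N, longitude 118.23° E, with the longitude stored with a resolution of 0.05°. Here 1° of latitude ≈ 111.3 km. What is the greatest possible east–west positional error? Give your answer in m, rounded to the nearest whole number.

With a 0.05° grid the true value lies within half a step, ±0.05°/2 = ±0.025°, of the stored one.
One degree of longitude at 80.96° is 111300 × cos 80.96° ≈ 111300 × 0.1571 = 17487.9 m.
So at most 0.025° × 17487.9 ≈ 437.197 m east–west.

437 m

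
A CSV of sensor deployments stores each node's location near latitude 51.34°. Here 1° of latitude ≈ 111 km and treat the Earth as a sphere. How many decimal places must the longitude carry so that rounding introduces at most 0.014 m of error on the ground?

At 51.34° one degree of longitude covers 111000 × cos 51.34° ≈ 111000 × 0.6247 ≈ 69341.4 m.
Rounding to N decimal places gives at most 0.5 × 10⁻ᴺ degrees of error, i.e. 0.5 × 10⁻ᴺ × 69341.4 m.
Need 0.5 × 69341.4 × 10⁻ᴺ ≤ 0.014 → 10⁻ᴺ ≤ 4.038e-07, so N ≥ 6.39.
So 7 decimal places suffice (0.00347 m); 6 would allow up to 0.0347 m.

7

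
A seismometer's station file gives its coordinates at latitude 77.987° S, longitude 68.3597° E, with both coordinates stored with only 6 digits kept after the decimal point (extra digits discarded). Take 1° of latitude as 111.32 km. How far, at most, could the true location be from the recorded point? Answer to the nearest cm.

11 cm

Truncating at 6 decimal places can drop up to a full unit in the last place, so each coordinate may be off by as much as 1e-06°.
North–south component: 1e-06° × 111320 = 0.11132 m.
Longitude error → 1e-06 × 111320 × cos 77.987° = 1e-06 × 111320 × 0.2081 ≈ 0.0231694 m.
Combining orthogonally: (0.11132² + 0.0231694²)^½ ≈ 0.113706 m.
That is 0.113706 m = 11.371 cm.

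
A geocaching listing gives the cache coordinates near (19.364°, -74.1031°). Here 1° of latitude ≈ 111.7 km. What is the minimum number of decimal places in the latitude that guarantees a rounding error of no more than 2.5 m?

One degree of latitude covers 111700 m.
Rounding to N decimal places gives at most 0.5 × 10⁻ᴺ degrees of error, i.e. 0.5 × 10⁻ᴺ × 111700 m.
Need 0.5 × 111700 × 10⁻ᴺ ≤ 2.5 → 10⁻ᴺ ≤ 4.476e-05, so N ≥ 4.35.
N = 4 would give 5.58 m (too coarse); N = 5 gives 0.558 m ≤ 2.5 m.

5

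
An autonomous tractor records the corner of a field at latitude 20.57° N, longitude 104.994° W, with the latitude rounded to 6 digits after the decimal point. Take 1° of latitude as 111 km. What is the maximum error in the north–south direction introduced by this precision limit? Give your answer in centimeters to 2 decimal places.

Rounding to 6 decimal places leaves the latitude within ±5e-07° of the true value.
So the N–S error is at most 5e-07 × 111000 = 0.0555 m.
That is 0.0555 m = 5.55 cm.

5.55 centimeters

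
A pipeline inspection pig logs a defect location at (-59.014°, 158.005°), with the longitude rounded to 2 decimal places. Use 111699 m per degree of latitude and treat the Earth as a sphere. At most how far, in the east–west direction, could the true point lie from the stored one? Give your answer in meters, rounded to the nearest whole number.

Rounding to 2 decimal places leaves the longitude within ±0.005° of the true value.
Parallels shrink by cos φ, so at 59.014° a degree of longitude is 111699 × 0.5148 ≈ 57505.8 m.
East–west error: 0.005° × 57505.8 m/° ≈ 287.529 m.

288 meters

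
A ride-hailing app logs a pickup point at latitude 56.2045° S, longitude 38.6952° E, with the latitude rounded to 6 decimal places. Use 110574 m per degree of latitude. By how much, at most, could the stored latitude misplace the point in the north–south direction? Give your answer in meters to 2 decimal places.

Rounding to 6 decimal places leaves the latitude within ±5e-07° of the true value.
So the N–S error is at most 5e-07 × 110574 = 0.055287 m.

0.06 meters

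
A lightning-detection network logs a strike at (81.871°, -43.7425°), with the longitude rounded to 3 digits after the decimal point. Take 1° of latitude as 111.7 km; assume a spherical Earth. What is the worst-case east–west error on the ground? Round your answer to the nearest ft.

26 ft

Rounding to 3 decimal places leaves the longitude within ±0.0005° of the true value.
At latitude 81.871° a degree of longitude spans 111700 m × cos 81.871° = 111700 × 0.1414 ≈ 15794.6 m.
So at most 0.0005° × 15794.6 ≈ 7.89732 m east–west.
Converting: 7.89732 m × 3.2808 ft/m ≈ 25.91 ft.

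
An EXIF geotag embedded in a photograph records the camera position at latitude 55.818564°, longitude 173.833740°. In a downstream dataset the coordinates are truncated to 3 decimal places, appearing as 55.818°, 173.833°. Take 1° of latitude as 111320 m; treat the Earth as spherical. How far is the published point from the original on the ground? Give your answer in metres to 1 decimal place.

78.0 metres

Δlat = 55.818564 − 55.818 = +0.000564°; Δlon = 173.833740 − 173.833 = +0.000740°.
N–S: 0.000564° × 111320 m/° = 62.7845 m.
East–west at this latitude: 0.000740° × 111320 × cos 55.818° ≈ 0.000740 × 62542.2 = 46.2812 m.
Distance: √(62.7845² + 46.2812²) ≈ 77.999 m.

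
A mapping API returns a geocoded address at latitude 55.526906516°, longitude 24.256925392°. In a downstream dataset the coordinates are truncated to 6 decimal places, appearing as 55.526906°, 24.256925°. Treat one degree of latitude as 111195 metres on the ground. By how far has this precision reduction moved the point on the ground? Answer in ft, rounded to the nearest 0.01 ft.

0.20 ft

The latitude changed by +0.000000516° and the longitude by +0.000000392°.
North–south shift: 0.000000516 × 111195 = 0.0573766 m.
E–W at 55.5269°: 0.000000392° × 111195 × cos 55.5269° = 0.000000392 × 111195 × 0.5660 ≈ 0.0246719 m.
Hypotenuse of the two orthogonal shifts: √(0.0573766² + 0.0246719²) = 0.0624562 m.
Converting: 0.0624562 m × 3.2808 ft/m ≈ 0.20491 ft.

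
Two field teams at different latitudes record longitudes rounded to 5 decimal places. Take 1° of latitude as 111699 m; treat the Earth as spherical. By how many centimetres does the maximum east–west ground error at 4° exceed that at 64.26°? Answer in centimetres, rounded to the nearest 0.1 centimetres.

Rounding to 5 decimal places leaves the longitude within ±5e-06° of the true value.
Error at 4° = 5e-06° × 111699 × cos 4° ≈ 0.5585 × 0.9976 = 0.55713 m.
At 64.26°: 5e-06° × 111699 × cos 64.26° = 5e-06 × 111699 × 0.4343 ≈ 0.24255 m.
Difference: 0.55713 − 0.24255 = 0.31459 m.
That is 0.314587 m = 31.459 cm.

31.5 centimetres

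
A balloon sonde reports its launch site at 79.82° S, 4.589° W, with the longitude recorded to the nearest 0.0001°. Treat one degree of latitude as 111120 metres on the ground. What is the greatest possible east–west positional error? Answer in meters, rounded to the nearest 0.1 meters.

Rounding to 4 decimal places leaves the longitude within ±5e-05° of the true value.
At latitude 79.82° a degree of longitude spans 111120 m × cos 79.82° = 111120 × 0.1767 ≈ 19639.5 m.
So at most 5e-05° × 19639.5 ≈ 0.981974 m east–west.

1.0 meters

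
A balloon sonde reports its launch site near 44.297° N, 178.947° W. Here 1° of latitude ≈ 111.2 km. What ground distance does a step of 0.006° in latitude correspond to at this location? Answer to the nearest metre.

667 metres

0.006° × 111200 m/° = 667.2 m.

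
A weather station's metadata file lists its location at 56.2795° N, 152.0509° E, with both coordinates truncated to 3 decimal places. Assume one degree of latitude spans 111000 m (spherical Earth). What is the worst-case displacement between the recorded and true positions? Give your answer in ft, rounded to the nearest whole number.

Truncating at 3 decimal places can drop up to a full unit in the last place, so each coordinate may be off by as much as 0.001°.
Latitude error → 0.001 × 111000 = 111 m along the meridian.
Longitude error → 0.001 × 111000 × cos 56.2795° = 0.001 × 111000 × 0.5551 ≈ 61.6208 m.
Worst case both components are at the extreme and orthogonal: √(111² + 61.6208²) ≈ 126.957 m.
Converting: 126.957 m × 3.2808 ft/m ≈ 416.53 ft.

417 ft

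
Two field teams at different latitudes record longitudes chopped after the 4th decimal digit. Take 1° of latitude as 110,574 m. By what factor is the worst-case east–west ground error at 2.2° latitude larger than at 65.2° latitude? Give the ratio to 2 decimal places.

2.38

Truncating at 4 decimal places can drop up to a full unit in the last place, so the longitude may be off by as much as 0.0001°.
At 2.2°: 0.0001° × 110574 × cos 2.2° = 0.0001 × 110574 × 0.9993 ≈ 11.049 m.
At 65.2°: 0.0001° × 110574 × cos 65.2° = 0.0001 × 110574 × 0.4195 ≈ 4.638 m.
The ratio reduces to cos 2.2° / cos 65.2° = 0.9993/0.4195 ≈ 2.3823.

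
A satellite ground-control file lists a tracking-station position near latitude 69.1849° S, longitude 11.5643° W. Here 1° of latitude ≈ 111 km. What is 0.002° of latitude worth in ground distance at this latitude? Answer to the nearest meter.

222 meters

0.002° × 111000 m/° = 222 m.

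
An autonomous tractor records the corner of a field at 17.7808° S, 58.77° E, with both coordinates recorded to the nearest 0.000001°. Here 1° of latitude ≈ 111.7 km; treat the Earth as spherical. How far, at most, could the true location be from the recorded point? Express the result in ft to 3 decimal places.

Rounding to 6 decimal places leaves each coordinate within ±5e-07° of the true value.
North–south component: 5e-07° × 111700 = 0.05585 m.
Longitude error → 5e-07 × 111700 × cos 17.7808° = 5e-07 × 111700 × 0.9522 ≈ 0.0531821 m.
The two errors are perpendicular, so the maximum displacement is √(0.05585² + 0.0531821²) ≈ 0.0771204 m.
Converting: 0.0771204 m × 3.2808 ft/m ≈ 0.25302 ft.

0.253 ft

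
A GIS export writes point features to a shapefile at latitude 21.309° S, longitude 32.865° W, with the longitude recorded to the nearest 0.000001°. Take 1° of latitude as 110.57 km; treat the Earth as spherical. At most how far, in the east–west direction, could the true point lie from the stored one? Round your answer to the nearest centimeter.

Rounding to 6 decimal places leaves the longitude within ±5e-07° of the true value.
One degree of longitude at 21.309° is 110570 × cos 21.309° ≈ 110570 × 0.9316 = 103011 m.
So at most 5e-07° × 103011 ≈ 0.0515054 m east–west.
That is 0.0515054 m = 5.1505 cm.

5 centimeters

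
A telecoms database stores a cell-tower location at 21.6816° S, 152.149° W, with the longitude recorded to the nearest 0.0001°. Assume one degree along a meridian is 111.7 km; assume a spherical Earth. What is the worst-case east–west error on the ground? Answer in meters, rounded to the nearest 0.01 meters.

Rounding to 4 decimal places leaves the longitude within ±5e-05° of the true value.
One degree of longitude at 21.6816° is 111700 × cos 21.6816° ≈ 111700 × 0.9293 = 103797 m.
Maximum E–W displacement: 5e-05 × 103797 = 5.18987 m.

5.19 meters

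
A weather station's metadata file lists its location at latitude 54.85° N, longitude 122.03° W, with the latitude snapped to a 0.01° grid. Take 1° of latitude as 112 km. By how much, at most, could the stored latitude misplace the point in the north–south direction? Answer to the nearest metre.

560 metres

With a 0.01° grid the true value lies within half a step, ±0.01°/2 = ±0.005°, of the stored one.
North–south distance: 0.005° × 112000 m/° = 560 m.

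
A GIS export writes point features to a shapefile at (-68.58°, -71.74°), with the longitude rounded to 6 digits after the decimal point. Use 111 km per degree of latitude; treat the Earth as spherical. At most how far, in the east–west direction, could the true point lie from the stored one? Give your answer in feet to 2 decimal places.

0.07 feet

Rounding to 6 decimal places leaves the longitude within ±5e-07° of the true value.
Parallels shrink by cos φ, so at 68.58° a degree of longitude is 111000 × 0.3652 ≈ 40537.4 m.
So at most 5e-07° × 40537.4 ≈ 0.0202687 m east–west.
In feet: 0.0202687 m ÷ 0.3048 ≈ 0.066498 ft.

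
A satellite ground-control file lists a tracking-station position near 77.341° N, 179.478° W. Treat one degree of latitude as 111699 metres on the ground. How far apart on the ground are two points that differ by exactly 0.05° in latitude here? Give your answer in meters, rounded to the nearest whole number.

0.05° × 111699 m/° = 5584.95 m.

5585 meters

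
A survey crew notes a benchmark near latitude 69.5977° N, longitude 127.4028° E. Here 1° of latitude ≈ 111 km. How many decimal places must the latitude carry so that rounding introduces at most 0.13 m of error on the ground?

6

One degree of latitude covers 111000 m.
N decimal places → at most half a unit in the last place, 0.5 × 10⁻ᴺ° = 111000/2 × 10⁻ᴺ m.
Setting 55500 × 10⁻ᴺ ≤ 0.13 gives 10ᴺ ≥ 4.269e+05, i.e. N ≥ 5.63.
So 6 decimal places suffice (0.0555 m); 5 would allow up to 0.555 m.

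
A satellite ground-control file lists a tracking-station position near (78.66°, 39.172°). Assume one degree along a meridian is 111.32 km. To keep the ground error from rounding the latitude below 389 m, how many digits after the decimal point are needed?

3 decimal places

One degree of latitude covers 111320 m.
N decimal places → at most half a unit in the last place, 0.5 × 10⁻ᴺ° = 111320/2 × 10⁻ᴺ m.
Setting 55660 × 10⁻ᴺ ≤ 389 gives 10ᴺ ≥ 143.1, i.e. N ≥ 2.16.
At 2 places the error can reach 557 m, but 3 places keeps it to 55.7 m.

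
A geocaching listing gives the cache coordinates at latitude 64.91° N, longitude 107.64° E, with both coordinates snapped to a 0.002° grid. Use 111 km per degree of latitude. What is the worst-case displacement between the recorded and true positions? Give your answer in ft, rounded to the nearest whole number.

With a 0.002° grid the true value lies within half a step, ±0.002°/2 = ±0.001°, of the stored one.
Latitude error → 0.001 × 111000 = 111 m along the meridian.
Longitude error → 0.001 × 111000 × cos 64.91° = 0.001 × 111000 × 0.4240 ≈ 47.0686 m.
Worst case both components are at the extreme and orthogonal: √(111² + 47.0686²) ≈ 120.567 m.
In feet: 120.567 m ÷ 0.3048 ≈ 395.56 ft.

396 ft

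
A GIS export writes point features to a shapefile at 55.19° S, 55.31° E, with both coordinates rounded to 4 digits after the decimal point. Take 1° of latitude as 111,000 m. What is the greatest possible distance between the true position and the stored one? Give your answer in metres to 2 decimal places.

6.39 metres

Rounding to 4 decimal places leaves each coordinate within ±5e-05° of the true value.
Latitude error → 5e-05 × 111000 = 5.55 m along the meridian.
East–west component at 55.19°: 5e-05° × 111000 × cos 55.19° ≈ 5e-05 × 63365.1 ≈ 3.16826 m.
Worst case both components are at the extreme and orthogonal: √(5.55² + 3.16826²) ≈ 6.39065 m.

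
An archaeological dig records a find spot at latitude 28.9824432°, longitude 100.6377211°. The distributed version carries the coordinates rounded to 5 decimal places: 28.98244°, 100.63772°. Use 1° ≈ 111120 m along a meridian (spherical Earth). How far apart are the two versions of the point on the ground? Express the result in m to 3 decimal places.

Δlat = 28.9824432 − 28.98244 = +0.0000032°; Δlon = 100.6377211 − 100.63772 = +0.0000011°.
N–S: 0.0000032° × 111120 m/° = 0.355584 m.
E–W at 28.9824°: 0.0000011° × 111120 × cos 28.9824° = 0.0000011 × 111120 × 0.8748 ≈ 0.106925 m.
Combined displacement = (0.355584² + 0.106925²)^½ ≈ 0.371312 m.

0.371 m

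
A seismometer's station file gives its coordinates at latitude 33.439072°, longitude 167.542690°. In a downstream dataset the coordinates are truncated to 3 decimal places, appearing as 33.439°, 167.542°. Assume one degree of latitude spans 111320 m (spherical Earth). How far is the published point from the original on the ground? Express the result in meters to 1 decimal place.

The latitude changed by +0.000072° and the longitude by +0.000690°.
North–south shift: 0.000072 × 111320 = 8.01504 m.
East–west at this latitude: 0.000690° × 111320 × cos 33.439° ≈ 0.000690 × 92893.5 = 64.0965 m.
Combined displacement = (8.01504² + 64.0965²)^½ ≈ 64.5957 m.

64.6 meters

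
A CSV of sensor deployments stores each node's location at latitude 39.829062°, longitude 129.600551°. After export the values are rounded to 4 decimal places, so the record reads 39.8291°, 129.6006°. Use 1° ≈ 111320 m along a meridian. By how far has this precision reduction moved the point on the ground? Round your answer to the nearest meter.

Δlat = 39.829062 − 39.8291 = -0.000038°; Δlon = 129.600551 − 129.6006 = -0.000049°.
N–S: -0.000038° × 111320 m/° = -4.23016 m.
E–W at 39.8291°: -0.000049° × 111320 × cos 39.8291° = -0.000049 × 111320 × 0.7680 ≈ -4.18897 m.
Combined displacement = (4.23016² + 4.18897²)^½ ≈ 5.95329 m.

6 meters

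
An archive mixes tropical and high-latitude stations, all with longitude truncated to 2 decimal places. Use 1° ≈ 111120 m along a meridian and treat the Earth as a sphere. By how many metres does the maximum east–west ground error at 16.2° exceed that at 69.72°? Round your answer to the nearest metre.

682 metres

Truncating at 2 decimal places can drop up to a full unit in the last place, so the longitude may be off by as much as 0.01°.
At 16.2°: 0.01° × 111120 × cos 16.2° = 0.01 × 111120 × 0.9603 ≈ 1067.1 m.
At 69.72°: 0.01° × 111120 × cos 69.72° = 0.01 × 111120 × 0.3466 ≈ 385.15 m.
So the lower-latitude error exceeds the higher by 1067.1 − 385.15 = 681.93 m.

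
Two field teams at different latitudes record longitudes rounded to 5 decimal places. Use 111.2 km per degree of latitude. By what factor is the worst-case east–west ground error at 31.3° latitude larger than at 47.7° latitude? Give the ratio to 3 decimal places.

Rounding to 5 decimal places leaves the longitude within ±5e-06° of the true value.
At 31.3°: 5e-06° × 111200 × cos 31.3° = 5e-06 × 111200 × 0.8545 ≈ 0.47508 m.
At 47.7°: 5e-06° × 111200 × cos 47.7° = 5e-06 × 111200 × 0.6730 ≈ 0.37419 m.
The ratio reduces to cos 31.3° / cos 47.7° = 0.8545/0.6730 ≈ 1.2696.

1.270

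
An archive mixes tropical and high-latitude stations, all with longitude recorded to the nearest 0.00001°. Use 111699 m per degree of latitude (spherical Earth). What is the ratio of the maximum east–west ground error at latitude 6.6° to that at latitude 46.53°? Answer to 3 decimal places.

1.444

Rounding to 5 decimal places leaves the longitude within ±5e-06° of the true value.
At 6.6°: 5e-06° × 111699 × cos 6.6° = 5e-06 × 111699 × 0.9934 ≈ 0.55479 m.
At 46.53°: 5e-06° × 111699 × cos 46.53° = 5e-06 × 111699 × 0.6880 ≈ 0.38423 m.
Ratio: 0.55479 / 0.38423 = cos 6.6° / cos 46.53° ≈ 1.4439.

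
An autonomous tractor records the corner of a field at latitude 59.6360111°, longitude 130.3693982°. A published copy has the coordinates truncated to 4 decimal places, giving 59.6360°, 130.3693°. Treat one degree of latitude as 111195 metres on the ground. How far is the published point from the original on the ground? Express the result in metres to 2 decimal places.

Δlat = 59.6360111 − 59.6360 = +0.0000111°; Δlon = 130.3693982 − 130.3693 = +0.0000982°.
North–south shift: 0.0000111 × 111195 = 1.23426 m.
East–west at this latitude: 0.0000982° × 111195 × cos 59.636° ≈ 0.0000982 × 56208.2 = 5.51964 m.
Distance: √(1.23426² + 5.51964²) ≈ 5.65596 m.

5.66 metres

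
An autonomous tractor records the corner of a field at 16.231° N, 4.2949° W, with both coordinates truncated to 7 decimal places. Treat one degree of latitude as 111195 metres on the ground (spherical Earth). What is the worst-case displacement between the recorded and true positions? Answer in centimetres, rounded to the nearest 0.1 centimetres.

Truncating at 7 decimal places can drop up to a full unit in the last place, so each coordinate may be off by as much as 1e-07°.
N–S: 1e-07° × 111195 m/° = 0.0111195 m.
Longitude error → 1e-07 × 111195 × cos 16.231° = 1e-07 × 111195 × 0.9601 ≈ 0.0106763 m.
The two errors are perpendicular, so the maximum displacement is √(0.0111195² + 0.0106763²) ≈ 0.0154151 m.
That is 0.0154151 m = 1.5415 cm.

1.5 centimetres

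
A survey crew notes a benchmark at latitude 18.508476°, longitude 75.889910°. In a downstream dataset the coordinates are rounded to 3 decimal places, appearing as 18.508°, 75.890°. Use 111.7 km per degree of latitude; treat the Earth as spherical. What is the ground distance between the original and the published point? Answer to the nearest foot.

The latitude changed by +0.000476° and the longitude by -0.000090°.
North–south shift: 0.000476 × 111700 = 53.1692 m.
East–west at this latitude: -0.000090° × 111700 × cos 18.508° ≈ -0.000090 × 105923 = -9.53305 m.
Combined displacement = (53.1692² + 9.53305²)^½ ≈ 54.0171 m.
In feet: 54.0171 m ÷ 0.3048 ≈ 177.22 ft.

177 feet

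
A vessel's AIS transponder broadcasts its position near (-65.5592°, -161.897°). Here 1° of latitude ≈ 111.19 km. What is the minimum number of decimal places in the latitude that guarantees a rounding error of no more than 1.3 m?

One degree of latitude covers 111190 m.
Rounding to N decimal places gives at most 0.5 × 10⁻ᴺ degrees of error, i.e. 0.5 × 10⁻ᴺ × 111190 m.
Setting 55595 × 10⁻ᴺ ≤ 1.3 gives 10ᴺ ≥ 4.277e+04, i.e. N ≥ 4.63.
N = 4 would give 5.56 m (too coarse); N = 5 gives 0.556 m ≤ 1.3 m.

5 decimal places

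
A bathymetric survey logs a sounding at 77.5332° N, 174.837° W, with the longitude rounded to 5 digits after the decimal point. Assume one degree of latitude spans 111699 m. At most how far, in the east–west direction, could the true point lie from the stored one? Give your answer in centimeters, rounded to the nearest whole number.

Rounding to 5 decimal places leaves the longitude within ±5e-06° of the true value.
At latitude 77.5332° a degree of longitude spans 111699 m × cos 77.5332° = 111699 × 0.2159 ≈ 24112.9 m.
East–west error: 5e-06° × 24112.9 m/° ≈ 0.120564 m.
That is 0.120564 m = 12.056 cm.

12 centimeters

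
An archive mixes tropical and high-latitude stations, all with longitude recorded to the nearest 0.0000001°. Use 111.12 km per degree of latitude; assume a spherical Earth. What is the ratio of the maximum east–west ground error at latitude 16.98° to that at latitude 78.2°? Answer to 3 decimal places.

Rounding to 7 decimal places leaves the longitude within ±5e-08° of the true value.
Error at 16.98° = 5e-08° × 111120 × cos 16.98° ≈ 0.005556 × 0.9564 = 0.0053138 m.
Error at 78.2° = 5e-08° × 111120 × cos 78.2° ≈ 0.005556 × 0.2045 = 0.0011362 m.
Ratio: 0.0053138 / 0.0011362 = cos 16.98° / cos 78.2° ≈ 4.6769.

4.677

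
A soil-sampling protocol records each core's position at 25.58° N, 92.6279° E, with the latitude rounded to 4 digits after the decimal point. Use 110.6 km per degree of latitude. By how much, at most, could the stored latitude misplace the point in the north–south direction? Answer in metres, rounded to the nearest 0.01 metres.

5.53 metres

Rounding to 4 decimal places leaves the latitude within ±5e-05° of the true value.
So the N–S error is at most 5e-05 × 110600 = 5.53 m.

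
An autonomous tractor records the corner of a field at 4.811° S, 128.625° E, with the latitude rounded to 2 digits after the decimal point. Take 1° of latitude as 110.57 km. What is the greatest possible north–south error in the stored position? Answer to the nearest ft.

Rounding to 2 decimal places leaves the latitude within ±0.005° of the true value.
Along the meridian that is 0.005° × 110570 m/° = 552.85 m.
In feet: 552.85 m ÷ 0.3048 ≈ 1813.8 ft.

1814 ft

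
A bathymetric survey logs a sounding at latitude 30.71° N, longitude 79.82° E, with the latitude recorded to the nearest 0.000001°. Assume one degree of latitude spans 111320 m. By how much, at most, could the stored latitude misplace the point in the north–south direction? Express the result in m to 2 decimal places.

Rounding to 6 decimal places leaves the latitude within ±5e-07° of the true value.
So the N–S error is at most 5e-07 × 111320 = 0.05566 m.

0.06 m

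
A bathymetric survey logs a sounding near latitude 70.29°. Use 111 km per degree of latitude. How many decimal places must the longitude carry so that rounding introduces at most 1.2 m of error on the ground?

At 70.29° one degree of longitude covers 111000 × cos 70.29° ≈ 111000 × 0.3373 ≈ 37435.8 m.
With N decimal places the half-ulp bound is 0.5·10⁻ᴺ°, or 0.5·10⁻ᴺ × 37435.8 m on the ground.
Setting 18717.9 × 10⁻ᴺ ≤ 1.2 gives 10ᴺ ≥ 1.56e+04, i.e. N ≥ 4.19.
At 4 places the error can reach 1.87 m, but 5 places keeps it to 0.187 m.

5 decimal places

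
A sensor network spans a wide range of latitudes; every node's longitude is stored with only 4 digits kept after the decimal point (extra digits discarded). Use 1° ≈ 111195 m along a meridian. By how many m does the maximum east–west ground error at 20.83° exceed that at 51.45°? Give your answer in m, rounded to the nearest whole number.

3 m

Truncating at 4 decimal places can drop up to a full unit in the last place, so the longitude may be off by as much as 0.0001°.
Error at 20.83° = 0.0001° × 111195 × cos 20.83° ≈ 11.12 × 0.9346 = 10.393 m.
Error at 51.45° = 0.0001° × 111195 × cos 51.45° ≈ 11.12 × 0.6232 = 6.9296 m.
Difference: 10.393 − 6.9296 = 3.4631 m.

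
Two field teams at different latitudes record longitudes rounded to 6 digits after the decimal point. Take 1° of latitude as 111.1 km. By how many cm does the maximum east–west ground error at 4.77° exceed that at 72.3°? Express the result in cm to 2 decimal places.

3.85 cm

Rounding to 6 decimal places leaves the longitude within ±5e-07° of the true value.
At 4.77°: 5e-07° × 111100 × cos 4.77° = 5e-07 × 111100 × 0.9965 ≈ 0.055358 m.
Error at 72.3° = 5e-07° × 111100 × cos 72.3° ≈ 0.05555 × 0.3040 = 0.016889 m.
So the lower-latitude error exceeds the higher by 0.055358 − 0.016889 = 0.038469 m.
That is 0.0384686 m = 3.8469 cm.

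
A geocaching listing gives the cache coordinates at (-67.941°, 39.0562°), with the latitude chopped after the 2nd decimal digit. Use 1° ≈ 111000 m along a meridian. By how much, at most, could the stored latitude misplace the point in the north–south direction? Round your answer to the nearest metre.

Truncating at 2 decimal places can drop up to a full unit in the last place, so the latitude may be off by as much as 0.01°.
North–south distance: 0.01° × 111000 m/° = 1110 m.

1110 metres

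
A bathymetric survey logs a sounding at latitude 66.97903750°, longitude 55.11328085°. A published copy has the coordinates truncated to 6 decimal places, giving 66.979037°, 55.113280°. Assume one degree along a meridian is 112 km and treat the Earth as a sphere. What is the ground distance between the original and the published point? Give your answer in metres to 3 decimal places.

The latitude changed by +0.00000050° and the longitude by +0.00000085°.
N–S: 0.00000050° × 112000 m/° = 0.056 m.
E–W at 66.979°: 0.00000085° × 112000 × cos 66.979° = 0.00000085 × 112000 × 0.3911 ≈ 0.0372297 m.
Hypotenuse of the two orthogonal shifts: √(0.056² + 0.0372297²) = 0.0672462 m.

0.067 metres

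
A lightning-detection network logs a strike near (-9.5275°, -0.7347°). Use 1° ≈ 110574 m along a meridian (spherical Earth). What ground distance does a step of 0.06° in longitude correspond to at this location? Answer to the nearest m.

6543 m

At 9.5275° a degree of longitude is 110574 × cos 9.5275° ≈ 109049 m, so 0.06° corresponds to 6542.93 m.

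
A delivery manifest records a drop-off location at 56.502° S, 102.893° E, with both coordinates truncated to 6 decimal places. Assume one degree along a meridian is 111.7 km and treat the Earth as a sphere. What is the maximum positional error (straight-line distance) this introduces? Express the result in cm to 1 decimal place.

12.8 cm

Truncating at 6 decimal places can drop up to a full unit in the last place, so each coordinate may be off by as much as 1e-06°.
North–south component: 1e-06° × 111700 = 0.1117 m.
East–west component at 56.502°: 1e-06° × 111700 × cos 56.502° ≈ 1e-06 × 61648.1 ≈ 0.0616481 m.
The two errors are perpendicular, so the maximum displacement is √(0.1117² + 0.0616481²) ≈ 0.127583 m.
That is 0.127583 m = 12.758 cm.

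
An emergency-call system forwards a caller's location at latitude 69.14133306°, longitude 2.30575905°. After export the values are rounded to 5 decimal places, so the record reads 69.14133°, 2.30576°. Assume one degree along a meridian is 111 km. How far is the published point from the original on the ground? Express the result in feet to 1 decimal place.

1.1 feet

Δlat = 69.14133306 − 69.14133 = +0.00000306°; Δlon = 2.30575905 − 2.30576 = -0.00000095°.
N–S: 0.00000306° × 111000 m/° = 0.33966 m.
E–W at 69.1413°: -0.00000095° × 111000 × cos 69.1413° = -0.00000095 × 111000 × 0.3561 ≈ -0.037547 m.
Distance: √(0.33966² + 0.037547²) ≈ 0.341729 m.
In feet: 0.341729 m ÷ 0.3048 ≈ 1.1212 ft.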